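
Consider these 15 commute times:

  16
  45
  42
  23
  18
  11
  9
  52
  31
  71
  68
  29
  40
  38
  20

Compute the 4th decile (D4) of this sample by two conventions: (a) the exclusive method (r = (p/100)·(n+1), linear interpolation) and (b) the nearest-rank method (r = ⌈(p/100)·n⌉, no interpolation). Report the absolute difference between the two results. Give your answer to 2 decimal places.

2.40

Sorted: 9, 11, 16, 18, 20, 23, 29, 31, 38, 40, 42, 45, 52, 68, 71.
n = 15.
(a) r = 6.4; between ranks 6 (23) and 7 (29): 25.4.
(b) the nearest-rank method: rank 6 → 23.
|25.4 − 23| = 2.4.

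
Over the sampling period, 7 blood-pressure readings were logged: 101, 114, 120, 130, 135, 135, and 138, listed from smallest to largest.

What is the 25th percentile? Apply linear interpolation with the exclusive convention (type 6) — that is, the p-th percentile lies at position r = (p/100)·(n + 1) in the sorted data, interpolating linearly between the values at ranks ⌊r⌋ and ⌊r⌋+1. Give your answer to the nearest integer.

n = 7.
r = (25/100)·(7 + 1) = 2.
r is an integer, so P25 is the value at rank 2: 114.

114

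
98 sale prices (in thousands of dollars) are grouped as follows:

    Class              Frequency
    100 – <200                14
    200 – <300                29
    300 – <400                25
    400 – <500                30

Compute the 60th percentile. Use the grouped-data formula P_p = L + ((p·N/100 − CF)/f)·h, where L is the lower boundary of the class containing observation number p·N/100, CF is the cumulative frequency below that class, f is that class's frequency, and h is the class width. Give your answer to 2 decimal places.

N = 98; target position k = 60/100 · 98 = 58.8.
Cumulative frequencies: 14, 43, 68, 98.
Observation 58.8 falls in the class 300 – <400.
L = 300, CF = 43, f = 25, h = 100.
P60 = 300 + ((58.8 − 43)/25)·100 = 300 + 63.2 = 363.2.

363.20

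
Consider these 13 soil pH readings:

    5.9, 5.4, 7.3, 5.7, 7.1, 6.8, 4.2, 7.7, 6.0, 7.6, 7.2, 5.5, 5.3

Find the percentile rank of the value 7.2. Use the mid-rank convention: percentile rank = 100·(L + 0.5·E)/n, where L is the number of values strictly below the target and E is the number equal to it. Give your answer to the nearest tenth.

73.1

Sorted: 4.2, 5.3, 5.4, 5.5, 5.7, 5.9, 6.0, 6.8, 7.1, 7.2, 7.3, 7.6, 7.7.
Count below 7.2: L = 9; count equal: E = 1; n = 13.
Percentile rank = 100·(9 + 0.5·1)/13 = 100·9.5/13 = 73.08.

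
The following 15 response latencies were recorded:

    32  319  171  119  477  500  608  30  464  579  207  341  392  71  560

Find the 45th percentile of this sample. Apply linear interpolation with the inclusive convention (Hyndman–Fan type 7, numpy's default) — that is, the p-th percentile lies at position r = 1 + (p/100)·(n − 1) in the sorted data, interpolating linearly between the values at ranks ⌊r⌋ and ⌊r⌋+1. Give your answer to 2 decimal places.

325.60

Sorted: 30, 32, 71, 119, 171, 207, 319, 341, 392, 464, 477, 500, 560, 579, 608.
n = 15.
r = 1 + (45/100)·(15 − 1) = 1 + 6.3 = 7.3.
Rank 7 is 319 and rank 8 is 341.
Interpolate: 319 + 0.3·(341 − 319) = 319 + 0.3·22 = 325.6.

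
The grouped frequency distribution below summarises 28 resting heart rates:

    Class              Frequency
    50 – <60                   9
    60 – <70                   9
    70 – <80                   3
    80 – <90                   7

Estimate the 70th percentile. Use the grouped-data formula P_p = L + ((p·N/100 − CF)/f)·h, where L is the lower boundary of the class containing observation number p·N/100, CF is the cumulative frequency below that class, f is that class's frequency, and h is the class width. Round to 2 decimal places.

N = 28; target position k = 70/100 · 28 = 19.6.
Cumulative frequencies: 9, 18, 21, 28.
Observation 19.6 falls in the class 70 – <80.
L = 70, CF = 18, f = 3, h = 10.
P70 = 70 + ((19.6 − 18)/3)·10 = 70 + 5.33333 = 75.3333.

75.33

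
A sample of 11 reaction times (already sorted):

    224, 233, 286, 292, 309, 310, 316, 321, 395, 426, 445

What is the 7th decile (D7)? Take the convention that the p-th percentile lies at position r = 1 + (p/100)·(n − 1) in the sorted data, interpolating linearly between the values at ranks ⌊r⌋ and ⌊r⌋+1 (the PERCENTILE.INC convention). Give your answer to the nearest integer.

n = 11.
r = 1 + (70/100)·(11 − 1) = 1 + 7 = 8.
r is an integer, so P70 is the value at rank 8: 321.

321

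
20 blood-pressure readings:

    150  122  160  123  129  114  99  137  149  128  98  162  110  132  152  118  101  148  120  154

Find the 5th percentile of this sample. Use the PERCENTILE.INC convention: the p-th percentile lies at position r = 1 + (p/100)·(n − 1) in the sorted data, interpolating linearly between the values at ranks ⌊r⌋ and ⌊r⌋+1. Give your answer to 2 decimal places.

98.95

Sorted: 98, 99, 101, 110, 114, 118, 120, 122, 123, 128, 129, 132, 137, 148, 149, 150, 152, 154, 160, 162.
n = 20.
r = 1 + (5/100)·(20 − 1) = 1 + 0.95 = 1.95.
Rank 1 is 98 and rank 2 is 99.
Interpolate: 98 + 0.95·(99 − 98) = 98 + 0.95·1 = 98.95.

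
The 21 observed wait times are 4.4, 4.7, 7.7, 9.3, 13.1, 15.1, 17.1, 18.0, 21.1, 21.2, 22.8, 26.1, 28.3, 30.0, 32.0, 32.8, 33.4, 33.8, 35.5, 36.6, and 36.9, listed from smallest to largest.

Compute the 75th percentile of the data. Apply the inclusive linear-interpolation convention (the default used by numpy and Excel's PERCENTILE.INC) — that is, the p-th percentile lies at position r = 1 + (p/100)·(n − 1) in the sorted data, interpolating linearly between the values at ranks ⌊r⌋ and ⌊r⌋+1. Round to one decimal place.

32.8

n = 21.
r = 1 + (75/100)·(21 − 1) = 1 + 15 = 16.
r is an integer, so P75 is the value at rank 16: 32.8.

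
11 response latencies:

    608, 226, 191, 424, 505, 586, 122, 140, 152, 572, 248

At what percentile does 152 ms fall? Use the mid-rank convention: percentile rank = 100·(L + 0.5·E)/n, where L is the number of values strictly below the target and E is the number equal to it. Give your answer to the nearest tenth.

Sorted: 122, 140, 152, 191, 226, 248, 424, 505, 572, 586, 608.
Count below 152: L = 2; count equal: E = 1; n = 11.
Percentile rank = 100·(2 + 0.5·1)/11 = 100·2.5/11 = 22.73.

22.7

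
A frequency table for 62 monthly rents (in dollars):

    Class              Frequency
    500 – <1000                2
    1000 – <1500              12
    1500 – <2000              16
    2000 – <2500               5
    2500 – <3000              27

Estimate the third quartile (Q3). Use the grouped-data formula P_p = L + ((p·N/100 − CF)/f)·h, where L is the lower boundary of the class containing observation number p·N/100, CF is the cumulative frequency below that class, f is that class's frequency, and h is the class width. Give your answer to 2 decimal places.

2712.96

N = 62; target position k = 75/100 · 62 = 46.5.
Cumulative frequencies: 2, 14, 30, 35, 62.
Observation 46.5 falls in the class 2500 – <3000.
L = 2500, CF = 35, f = 27, h = 500.
P75 = 2500 + ((46.5 − 35)/27)·500 = 2500 + 212.963 = 2712.96.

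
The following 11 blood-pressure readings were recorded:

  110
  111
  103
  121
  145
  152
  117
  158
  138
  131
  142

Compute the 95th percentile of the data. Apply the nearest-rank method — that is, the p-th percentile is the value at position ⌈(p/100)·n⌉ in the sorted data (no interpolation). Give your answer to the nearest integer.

158

Sorted: 103, 110, 111, 117, 121, 131, 138, 142, 145, 152, 158.
n = 11.
Position = ⌈95/100 · 11⌉ = ⌈10.45⌉ = 11.
The value at rank 11 is 158.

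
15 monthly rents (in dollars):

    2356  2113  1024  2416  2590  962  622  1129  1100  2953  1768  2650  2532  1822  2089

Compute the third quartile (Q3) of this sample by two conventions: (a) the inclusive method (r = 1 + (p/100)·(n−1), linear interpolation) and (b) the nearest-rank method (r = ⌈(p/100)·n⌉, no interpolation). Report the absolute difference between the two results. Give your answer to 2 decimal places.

Sorted: 622, 962, 1024, 1100, 1129, 1768, 1822, 2089, 2113, 2356, 2416, 2532, 2590, 2650, 2953.
n = 15.
(a) r = 11.5; between ranks 11 (2416) and 12 (2532): 2474.
(b) the nearest-rank method: rank 12 → 2532.
|2474 − 2532| = 58.

58.00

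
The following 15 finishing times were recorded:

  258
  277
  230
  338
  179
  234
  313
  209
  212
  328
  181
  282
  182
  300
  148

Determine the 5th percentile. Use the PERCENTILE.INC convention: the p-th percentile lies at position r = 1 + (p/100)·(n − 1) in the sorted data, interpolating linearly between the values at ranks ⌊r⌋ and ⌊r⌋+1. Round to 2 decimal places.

Sorted: 148, 179, 181, 182, 209, 212, 230, 234, 258, 277, 282, 300, 313, 328, 338.
n = 15.
r = 1 + (5/100)·(15 − 1) = 1 + 0.7 = 1.7.
Rank 1 is 148 and rank 2 is 179.
Interpolate: 148 + 0.7·(179 − 148) = 148 + 0.7·31 = 169.7.

169.70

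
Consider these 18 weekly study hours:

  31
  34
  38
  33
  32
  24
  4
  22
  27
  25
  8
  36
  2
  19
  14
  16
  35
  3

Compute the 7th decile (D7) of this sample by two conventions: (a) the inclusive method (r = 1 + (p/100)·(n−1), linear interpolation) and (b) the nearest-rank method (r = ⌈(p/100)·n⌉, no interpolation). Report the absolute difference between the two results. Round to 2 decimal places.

Sorted: 2, 3, 4, 8, 14, 16, 19, 22, 24, 25, 27, 31, 32, 33, 34, 35, 36, 38.
n = 18.
(a) r = 12.9; between ranks 12 (31) and 13 (32): 31.9.
(b) the nearest-rank method: rank 13 → 32.
|31.9 − 32| = 0.1.

0.10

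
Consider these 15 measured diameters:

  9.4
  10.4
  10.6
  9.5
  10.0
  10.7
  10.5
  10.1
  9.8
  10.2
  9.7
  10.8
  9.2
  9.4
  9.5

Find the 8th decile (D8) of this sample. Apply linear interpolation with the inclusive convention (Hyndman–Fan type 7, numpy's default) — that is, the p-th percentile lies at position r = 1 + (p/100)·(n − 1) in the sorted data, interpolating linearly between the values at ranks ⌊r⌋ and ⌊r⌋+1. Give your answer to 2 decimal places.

Sorted: 9.2, 9.4, 9.4, 9.5, 9.5, 9.7, 9.8, 10.0, 10.1, 10.2, 10.4, 10.5, 10.6, 10.7, 10.8.
n = 15.
r = 1 + (80/100)·(15 − 1) = 1 + 11.2 = 12.2.
Rank 12 is 10.5 and rank 13 is 10.6.
Interpolate: 10.5 + 0.2·(10.6 − 10.5) = 10.5 + 0.2·0.1 = 10.52.

10.52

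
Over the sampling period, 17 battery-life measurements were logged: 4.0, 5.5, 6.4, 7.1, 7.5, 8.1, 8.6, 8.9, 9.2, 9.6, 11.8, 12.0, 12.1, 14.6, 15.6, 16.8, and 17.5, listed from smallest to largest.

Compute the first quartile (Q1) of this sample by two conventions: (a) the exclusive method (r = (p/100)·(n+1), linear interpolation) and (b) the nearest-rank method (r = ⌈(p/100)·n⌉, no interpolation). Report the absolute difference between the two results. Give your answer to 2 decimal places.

n = 17.
(a) r = 4.5; between ranks 4 (7.1) and 5 (7.5): 7.3.
(b) the nearest-rank method: rank 5 → 7.5.
|7.3 − 7.5| = 0.2.

0.20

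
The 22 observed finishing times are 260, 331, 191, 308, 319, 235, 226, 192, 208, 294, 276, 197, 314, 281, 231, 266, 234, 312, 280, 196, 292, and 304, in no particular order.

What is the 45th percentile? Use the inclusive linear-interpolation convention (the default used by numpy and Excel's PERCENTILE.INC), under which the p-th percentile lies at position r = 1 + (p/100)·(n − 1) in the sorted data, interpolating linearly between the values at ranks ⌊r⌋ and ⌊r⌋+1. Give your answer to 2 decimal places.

Sorted: 191, 192, 196, 197, 208, 226, 231, 234, 235, 260, 266, 276, 280, 281, 292, 294, 304, 308, 312, 314, 319, 331.
n = 22.
r = 1 + (45/100)·(22 − 1) = 1 + 9.45 = 10.45.
Rank 10 is 260 and rank 11 is 266.
Interpolate: 260 + 0.45·(266 − 260) = 260 + 0.45·6 = 262.7.

262.70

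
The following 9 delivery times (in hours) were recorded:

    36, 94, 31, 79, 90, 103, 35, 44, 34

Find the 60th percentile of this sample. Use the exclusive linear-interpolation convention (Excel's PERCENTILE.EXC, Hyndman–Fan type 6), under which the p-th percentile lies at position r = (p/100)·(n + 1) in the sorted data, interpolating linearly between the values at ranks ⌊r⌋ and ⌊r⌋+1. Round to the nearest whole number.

79

Sorted: 31, 34, 35, 36, 44, 79, 90, 94, 103.
n = 9.
r = (60/100)·(9 + 1) = 6.
r is an integer, so P60 is the value at rank 6: 79.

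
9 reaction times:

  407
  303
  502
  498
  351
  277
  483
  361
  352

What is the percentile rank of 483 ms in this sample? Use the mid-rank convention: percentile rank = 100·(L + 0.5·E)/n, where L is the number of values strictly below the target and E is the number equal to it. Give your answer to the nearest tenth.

72.2

Sorted: 277, 303, 351, 352, 361, 407, 483, 498, 502.
Count below 483: L = 6; count equal: E = 1; n = 9.
Percentile rank = 100·(6 + 0.5·1)/9 = 100·6.5/9 = 72.22.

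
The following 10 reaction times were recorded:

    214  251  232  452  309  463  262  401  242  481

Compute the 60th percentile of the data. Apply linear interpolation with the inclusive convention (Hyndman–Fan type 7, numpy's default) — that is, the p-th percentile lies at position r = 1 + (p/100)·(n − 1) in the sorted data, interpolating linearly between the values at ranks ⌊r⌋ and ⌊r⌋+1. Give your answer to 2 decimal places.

Sorted: 214, 232, 242, 251, 262, 309, 401, 452, 463, 481.
n = 10.
r = 1 + (60/100)·(10 − 1) = 1 + 5.4 = 6.4.
Rank 6 is 309 and rank 7 is 401.
Interpolate: 309 + 0.4·(401 − 309) = 309 + 0.4·92 = 345.8.

345.80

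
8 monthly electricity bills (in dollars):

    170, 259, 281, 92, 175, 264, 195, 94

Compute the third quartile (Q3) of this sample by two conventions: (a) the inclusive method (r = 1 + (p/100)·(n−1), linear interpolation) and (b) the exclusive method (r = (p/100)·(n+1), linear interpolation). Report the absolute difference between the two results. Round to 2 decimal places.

Sorted: 92, 94, 170, 175, 195, 259, 264, 281.
n = 8.
(a) r = 6.25; between ranks 6 (259) and 7 (264): 260.25.
(b) r = 6.75; between ranks 6 (259) and 7 (264): 262.75.
|260.25 − 262.75| = 2.5.

2.50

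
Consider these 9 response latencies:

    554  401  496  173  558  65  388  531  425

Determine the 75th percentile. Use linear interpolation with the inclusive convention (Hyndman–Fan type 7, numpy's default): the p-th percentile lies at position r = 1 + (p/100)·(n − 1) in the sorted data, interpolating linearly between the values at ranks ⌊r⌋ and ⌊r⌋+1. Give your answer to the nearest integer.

531

Sorted: 65, 173, 388, 401, 425, 496, 531, 554, 558.
n = 9.
r = 1 + (75/100)·(9 − 1) = 1 + 6 = 7.
r is an integer, so P75 is the value at rank 7: 531.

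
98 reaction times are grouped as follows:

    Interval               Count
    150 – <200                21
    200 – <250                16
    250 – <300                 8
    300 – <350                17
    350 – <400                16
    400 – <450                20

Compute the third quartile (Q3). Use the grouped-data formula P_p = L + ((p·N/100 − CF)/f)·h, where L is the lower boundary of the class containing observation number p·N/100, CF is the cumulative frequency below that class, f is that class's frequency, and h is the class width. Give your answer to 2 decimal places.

N = 98; target position k = 75/100 · 98 = 73.5.
Cumulative frequencies: 21, 37, 45, 62, 78, 98.
Observation 73.5 falls in the class 350 – <400.
L = 350, CF = 62, f = 16, h = 50.
P75 = 350 + ((73.5 − 62)/16)·50 = 350 + 35.9375 = 385.938.

385.94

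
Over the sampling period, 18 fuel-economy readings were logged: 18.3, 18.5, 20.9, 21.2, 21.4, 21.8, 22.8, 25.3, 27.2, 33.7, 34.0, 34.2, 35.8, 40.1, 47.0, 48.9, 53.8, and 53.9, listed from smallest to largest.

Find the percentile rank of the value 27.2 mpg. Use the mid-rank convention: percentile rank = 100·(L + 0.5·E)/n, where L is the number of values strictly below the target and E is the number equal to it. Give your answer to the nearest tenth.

Count below 27.2: L = 8; count equal: E = 1; n = 18.
Percentile rank = 100·(8 + 0.5·1)/18 = 100·8.5/18 = 47.22.

47.2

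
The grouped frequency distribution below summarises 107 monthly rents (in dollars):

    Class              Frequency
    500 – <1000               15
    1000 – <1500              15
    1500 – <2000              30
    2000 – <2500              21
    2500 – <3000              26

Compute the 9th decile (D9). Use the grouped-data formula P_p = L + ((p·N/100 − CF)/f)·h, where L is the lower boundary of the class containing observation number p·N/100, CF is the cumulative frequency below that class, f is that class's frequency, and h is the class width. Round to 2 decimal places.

N = 107; target position k = 90/100 · 107 = 96.3.
Cumulative frequencies: 15, 30, 60, 81, 107.
Observation 96.3 falls in the class 2500 – <3000.
L = 2500, CF = 81, f = 26, h = 500.
P90 = 2500 + ((96.3 − 81)/26)·500 = 2500 + 294.231 = 2794.23.

2794.23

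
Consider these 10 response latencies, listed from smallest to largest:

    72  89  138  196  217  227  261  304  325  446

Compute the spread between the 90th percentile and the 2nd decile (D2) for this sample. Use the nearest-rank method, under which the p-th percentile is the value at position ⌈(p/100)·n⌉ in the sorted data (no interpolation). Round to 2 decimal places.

236.00

n = 10.
P20: rank ⌈20/100·10⌉ = 2 → 89.
P90: rank ⌈90/100·10⌉ = 9 → 325.
Difference: 325 − 89 = 236.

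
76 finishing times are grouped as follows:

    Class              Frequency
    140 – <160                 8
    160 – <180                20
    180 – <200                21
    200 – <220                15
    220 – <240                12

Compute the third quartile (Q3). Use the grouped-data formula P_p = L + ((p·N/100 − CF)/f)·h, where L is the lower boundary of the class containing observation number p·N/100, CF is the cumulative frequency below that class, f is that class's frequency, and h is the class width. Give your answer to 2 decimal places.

210.67

N = 76; target position k = 75/100 · 76 = 57.
Cumulative frequencies: 8, 28, 49, 64, 76.
Observation 57 falls in the class 200 – <220.
L = 200, CF = 49, f = 15, h = 20.
P75 = 200 + ((57 − 49)/15)·20 = 200 + 10.6667 = 210.667.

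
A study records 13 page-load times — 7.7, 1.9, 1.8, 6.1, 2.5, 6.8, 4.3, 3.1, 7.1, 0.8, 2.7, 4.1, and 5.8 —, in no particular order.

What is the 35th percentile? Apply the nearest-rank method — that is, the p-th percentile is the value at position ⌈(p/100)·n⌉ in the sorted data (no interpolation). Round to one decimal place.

Sorted: 0.8, 1.8, 1.9, 2.5, 2.7, 3.1, 4.1, 4.3, 5.8, 6.1, 6.8, 7.1, 7.7.
n = 13.
Position = ⌈35/100 · 13⌉ = ⌈4.55⌉ = 5.
The value at rank 5 is 2.7.

2.7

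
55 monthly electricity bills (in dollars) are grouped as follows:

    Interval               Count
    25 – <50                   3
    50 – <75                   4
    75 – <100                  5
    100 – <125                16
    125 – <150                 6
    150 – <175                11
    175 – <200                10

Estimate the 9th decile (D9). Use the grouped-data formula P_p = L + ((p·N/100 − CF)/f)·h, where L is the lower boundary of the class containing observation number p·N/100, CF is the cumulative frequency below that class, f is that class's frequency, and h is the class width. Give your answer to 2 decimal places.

N = 55; target position k = 90/100 · 55 = 49.5.
Cumulative frequencies: 3, 7, 12, 28, 34, 45, 55.
Observation 49.5 falls in the class 175 – <200.
L = 175, CF = 45, f = 10, h = 25.
P90 = 175 + ((49.5 − 45)/10)·25 = 175 + 11.25 = 186.25.

186.25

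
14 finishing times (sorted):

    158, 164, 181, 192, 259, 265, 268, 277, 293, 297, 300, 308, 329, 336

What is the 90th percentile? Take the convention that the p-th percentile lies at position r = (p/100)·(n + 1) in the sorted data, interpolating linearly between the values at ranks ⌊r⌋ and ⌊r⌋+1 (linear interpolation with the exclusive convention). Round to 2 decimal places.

n = 14.
r = (90/100)·(14 + 1) = 13.5.
Rank 13 is 329 and rank 14 is 336.
Interpolate: 329 + 0.5·(336 − 329) = 329 + 0.5·7 = 332.5.

332.50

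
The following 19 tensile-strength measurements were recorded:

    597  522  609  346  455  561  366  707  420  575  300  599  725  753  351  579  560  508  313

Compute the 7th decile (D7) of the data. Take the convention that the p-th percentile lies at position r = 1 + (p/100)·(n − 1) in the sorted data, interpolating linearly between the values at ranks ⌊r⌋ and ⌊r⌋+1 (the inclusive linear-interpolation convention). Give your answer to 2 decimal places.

Sorted: 300, 313, 346, 351, 366, 420, 455, 508, 522, 560, 561, 575, 579, 597, 599, 609, 707, 725, 753.
n = 19.
r = 1 + (70/100)·(19 − 1) = 1 + 12.6 = 13.6.
Rank 13 is 579 and rank 14 is 597.
Interpolate: 579 + 0.6·(597 − 579) = 579 + 0.6·18 = 589.8.

589.80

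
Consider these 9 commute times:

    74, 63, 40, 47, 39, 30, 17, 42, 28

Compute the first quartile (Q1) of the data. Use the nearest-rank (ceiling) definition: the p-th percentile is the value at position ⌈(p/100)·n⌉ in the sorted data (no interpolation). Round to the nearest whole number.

30

Sorted: 17, 28, 30, 39, 40, 42, 47, 63, 74.
n = 9.
Position = ⌈25/100 · 9⌉ = ⌈2.25⌉ = 3.
The value at rank 3 is 30.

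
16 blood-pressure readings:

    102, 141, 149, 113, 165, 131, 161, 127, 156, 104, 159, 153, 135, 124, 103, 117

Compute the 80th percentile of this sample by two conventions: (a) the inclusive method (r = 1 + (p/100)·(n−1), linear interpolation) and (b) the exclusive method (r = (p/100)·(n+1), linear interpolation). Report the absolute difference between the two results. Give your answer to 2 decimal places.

1.80

Sorted: 102, 103, 104, 113, 117, 124, 127, 131, 135, 141, 149, 153, 156, 159, 161, 165.
n = 16.
(a) r = 13 → value at rank 13 = 156.
(b) r = 13.6; between ranks 13 (156) and 14 (159): 157.8.
|156 − 157.8| = 1.8.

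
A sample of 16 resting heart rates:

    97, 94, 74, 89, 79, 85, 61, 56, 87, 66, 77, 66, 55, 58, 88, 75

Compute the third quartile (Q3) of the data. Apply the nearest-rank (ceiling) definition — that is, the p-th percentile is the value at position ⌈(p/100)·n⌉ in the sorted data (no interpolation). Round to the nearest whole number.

87

Sorted: 55, 56, 58, 61, 66, 66, 74, 75, 77, 79, 85, 87, 88, 89, 94, 97.
n = 16.
Position = ⌈75/100 · 16⌉ = ⌈12⌉ = 12.
The value at rank 12 is 87.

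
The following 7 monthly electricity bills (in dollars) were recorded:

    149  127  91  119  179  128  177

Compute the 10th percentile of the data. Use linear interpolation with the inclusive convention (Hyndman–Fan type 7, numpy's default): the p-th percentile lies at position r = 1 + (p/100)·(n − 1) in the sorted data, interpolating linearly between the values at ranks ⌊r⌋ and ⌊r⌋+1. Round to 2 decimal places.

107.80

Sorted: 91, 119, 127, 128, 149, 177, 179.
n = 7.
r = 1 + (10/100)·(7 − 1) = 1 + 0.6 = 1.6.
Rank 1 is 91 and rank 2 is 119.
Interpolate: 91 + 0.6·(119 − 91) = 91 + 0.6·28 = 107.8.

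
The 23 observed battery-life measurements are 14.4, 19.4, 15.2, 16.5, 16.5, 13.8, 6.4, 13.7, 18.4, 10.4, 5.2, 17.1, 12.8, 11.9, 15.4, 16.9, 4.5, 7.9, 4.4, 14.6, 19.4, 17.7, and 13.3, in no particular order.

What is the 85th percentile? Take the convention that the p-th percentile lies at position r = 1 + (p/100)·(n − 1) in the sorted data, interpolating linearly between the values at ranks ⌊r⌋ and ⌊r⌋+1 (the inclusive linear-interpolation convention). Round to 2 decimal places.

Sorted: 4.4, 4.5, 5.2, 6.4, 7.9, 10.4, 11.9, 12.8, 13.3, 13.7, 13.8, 14.4, 14.6, 15.2, 15.4, 16.5, 16.5, 16.9, 17.1, 17.7, 18.4, 19.4, 19.4.
n = 23.
r = 1 + (85/100)·(23 − 1) = 1 + 18.7 = 19.7.
Rank 19 is 17.1 and rank 20 is 17.7.
Interpolate: 17.1 + 0.7·(17.7 − 17.1) = 17.1 + 0.7·0.6 = 17.52.

17.52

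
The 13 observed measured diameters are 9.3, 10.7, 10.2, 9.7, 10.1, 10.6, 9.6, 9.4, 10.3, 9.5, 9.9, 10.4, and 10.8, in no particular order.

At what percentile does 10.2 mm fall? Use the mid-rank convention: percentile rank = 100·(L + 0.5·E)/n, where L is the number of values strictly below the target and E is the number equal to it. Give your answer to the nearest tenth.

Sorted: 9.3, 9.4, 9.5, 9.6, 9.7, 9.9, 10.1, 10.2, 10.3, 10.4, 10.6, 10.7, 10.8.
Count below 10.2: L = 7; count equal: E = 1; n = 13.
Percentile rank = 100·(7 + 0.5·1)/13 = 100·7.5/13 = 57.69.

57.7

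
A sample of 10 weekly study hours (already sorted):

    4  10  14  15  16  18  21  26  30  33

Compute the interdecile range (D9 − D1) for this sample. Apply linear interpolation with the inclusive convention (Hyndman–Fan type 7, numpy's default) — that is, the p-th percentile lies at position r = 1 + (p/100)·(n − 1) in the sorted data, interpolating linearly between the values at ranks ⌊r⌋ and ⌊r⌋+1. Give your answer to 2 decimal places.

20.90

n = 10.
P10: r = 1.9; ranks 1–2 are 4, 10; interpolating gives 9.4.
P90: r = 9.1; ranks 9–10 are 30, 33; interpolating gives 30.3.
Difference: 30.3 − 9.4 = 20.9.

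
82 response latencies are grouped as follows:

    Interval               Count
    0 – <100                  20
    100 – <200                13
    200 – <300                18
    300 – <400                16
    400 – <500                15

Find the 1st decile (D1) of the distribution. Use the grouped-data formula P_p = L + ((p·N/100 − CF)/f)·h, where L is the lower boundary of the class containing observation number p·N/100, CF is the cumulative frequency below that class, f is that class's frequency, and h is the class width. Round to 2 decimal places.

N = 82; target position k = 10/100 · 82 = 8.2.
Cumulative frequencies: 20, 33, 51, 67, 82.
Observation 8.2 falls in the class 0 – <100.
L = 0, CF = 0, f = 20, h = 100.
P10 = 0 + ((8.2 − 0)/20)·100 = 0 + 41 = 41.

41.00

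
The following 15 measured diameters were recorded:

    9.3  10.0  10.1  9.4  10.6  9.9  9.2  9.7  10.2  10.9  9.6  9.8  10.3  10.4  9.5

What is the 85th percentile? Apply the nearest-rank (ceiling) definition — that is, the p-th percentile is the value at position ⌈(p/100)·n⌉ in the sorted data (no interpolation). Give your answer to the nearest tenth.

Sorted: 9.2, 9.3, 9.4, 9.5, 9.6, 9.7, 9.8, 9.9, 10.0, 10.1, 10.2, 10.3, 10.4, 10.6, 10.9.
n = 15.
Position = ⌈85/100 · 15⌉ = ⌈12.75⌉ = 13.
The value at rank 13 is 10.4.

10.4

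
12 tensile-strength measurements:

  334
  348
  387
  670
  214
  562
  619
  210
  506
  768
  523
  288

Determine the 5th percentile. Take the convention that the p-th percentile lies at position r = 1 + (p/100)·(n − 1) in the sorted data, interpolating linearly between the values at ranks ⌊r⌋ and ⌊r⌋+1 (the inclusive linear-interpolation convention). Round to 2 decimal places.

212.20

Sorted: 210, 214, 288, 334, 348, 387, 506, 523, 562, 619, 670, 768.
n = 12.
r = 1 + (5/100)·(12 − 1) = 1 + 0.55 = 1.55.
Rank 1 is 210 and rank 2 is 214.
Interpolate: 210 + 0.55·(214 − 210) = 210 + 0.55·4 = 212.2.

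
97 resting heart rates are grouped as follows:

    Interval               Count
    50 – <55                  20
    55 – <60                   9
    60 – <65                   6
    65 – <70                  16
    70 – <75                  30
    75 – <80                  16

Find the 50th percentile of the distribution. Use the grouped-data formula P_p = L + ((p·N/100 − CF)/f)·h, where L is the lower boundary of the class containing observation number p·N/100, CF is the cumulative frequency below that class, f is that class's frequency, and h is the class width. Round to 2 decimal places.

69.22

N = 97; target position k = 50/100 · 97 = 48.5.
Cumulative frequencies: 20, 29, 35, 51, 81, 97.
Observation 48.5 falls in the class 65 – <70.
L = 65, CF = 35, f = 16, h = 5.
P50 = 65 + ((48.5 − 35)/16)·5 = 65 + 4.21875 = 69.2188.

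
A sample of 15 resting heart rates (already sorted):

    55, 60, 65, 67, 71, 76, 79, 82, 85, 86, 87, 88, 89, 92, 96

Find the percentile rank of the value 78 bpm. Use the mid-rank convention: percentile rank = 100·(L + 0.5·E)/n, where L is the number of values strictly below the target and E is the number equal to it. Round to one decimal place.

40.0

Count below 78: L = 6; count equal: E = 0; n = 15.
Percentile rank = 100·(6 + 0.5·0)/15 = 100·6/15 = 40.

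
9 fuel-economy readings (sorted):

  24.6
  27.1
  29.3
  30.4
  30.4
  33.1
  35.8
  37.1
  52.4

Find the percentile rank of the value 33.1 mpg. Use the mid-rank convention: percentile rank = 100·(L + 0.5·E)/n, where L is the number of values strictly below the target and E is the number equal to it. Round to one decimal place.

Count below 33.1: L = 5; count equal: E = 1; n = 9.
Percentile rank = 100·(5 + 0.5·1)/9 = 100·5.5/9 = 61.11.

61.1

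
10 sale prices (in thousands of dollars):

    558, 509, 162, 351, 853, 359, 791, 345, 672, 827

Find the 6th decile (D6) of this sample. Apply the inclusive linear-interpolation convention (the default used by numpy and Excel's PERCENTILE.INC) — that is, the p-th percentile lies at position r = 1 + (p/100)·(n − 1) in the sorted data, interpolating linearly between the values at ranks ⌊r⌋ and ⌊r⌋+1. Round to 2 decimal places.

603.60

Sorted: 162, 345, 351, 359, 509, 558, 672, 791, 827, 853.
n = 10.
r = 1 + (60/100)·(10 − 1) = 1 + 5.4 = 6.4.
Rank 6 is 558 and rank 7 is 672.
Interpolate: 558 + 0.4·(672 − 558) = 558 + 0.4·114 = 603.6.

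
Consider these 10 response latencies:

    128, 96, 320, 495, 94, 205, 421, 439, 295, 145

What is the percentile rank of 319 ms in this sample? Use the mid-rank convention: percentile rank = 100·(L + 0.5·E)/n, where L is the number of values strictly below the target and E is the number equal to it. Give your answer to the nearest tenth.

60.0

Sorted: 94, 96, 128, 145, 205, 295, 320, 421, 439, 495.
Count below 319: L = 6; count equal: E = 0; n = 10.
Percentile rank = 100·(6 + 0.5·0)/10 = 100·6/10 = 60.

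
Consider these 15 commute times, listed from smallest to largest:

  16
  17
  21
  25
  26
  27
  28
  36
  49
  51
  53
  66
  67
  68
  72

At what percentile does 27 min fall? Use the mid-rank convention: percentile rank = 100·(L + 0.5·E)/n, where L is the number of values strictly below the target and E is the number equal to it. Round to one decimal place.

Count below 27: L = 5; count equal: E = 1; n = 15.
Percentile rank = 100·(5 + 0.5·1)/15 = 100·5.5/15 = 36.67.

36.7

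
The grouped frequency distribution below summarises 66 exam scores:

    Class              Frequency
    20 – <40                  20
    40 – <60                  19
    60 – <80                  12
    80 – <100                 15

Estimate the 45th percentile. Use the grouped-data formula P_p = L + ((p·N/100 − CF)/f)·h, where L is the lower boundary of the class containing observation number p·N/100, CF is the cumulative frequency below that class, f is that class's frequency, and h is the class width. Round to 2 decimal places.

50.21

N = 66; target position k = 45/100 · 66 = 29.7.
Cumulative frequencies: 20, 39, 51, 66.
Observation 29.7 falls in the class 40 – <60.
L = 40, CF = 20, f = 19, h = 20.
P45 = 40 + ((29.7 − 20)/19)·20 = 40 + 10.2105 = 50.2105.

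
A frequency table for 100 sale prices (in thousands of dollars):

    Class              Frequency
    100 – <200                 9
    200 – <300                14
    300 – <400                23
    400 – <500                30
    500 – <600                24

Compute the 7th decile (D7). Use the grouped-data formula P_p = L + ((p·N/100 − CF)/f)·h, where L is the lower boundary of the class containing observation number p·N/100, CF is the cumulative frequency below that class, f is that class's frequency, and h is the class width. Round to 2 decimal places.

N = 100; target position k = 70/100 · 100 = 70.
Cumulative frequencies: 9, 23, 46, 76, 100.
Observation 70 falls in the class 400 – <500.
L = 400, CF = 46, f = 30, h = 100.
P70 = 400 + ((70 − 46)/30)·100 = 400 + 80 = 480.

480.00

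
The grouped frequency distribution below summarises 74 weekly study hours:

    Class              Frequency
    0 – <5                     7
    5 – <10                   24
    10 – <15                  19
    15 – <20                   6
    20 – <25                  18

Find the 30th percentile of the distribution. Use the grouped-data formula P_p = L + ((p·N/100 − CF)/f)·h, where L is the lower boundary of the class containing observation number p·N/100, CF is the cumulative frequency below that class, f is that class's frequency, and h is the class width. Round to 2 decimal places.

N = 74; target position k = 30/100 · 74 = 22.2.
Cumulative frequencies: 7, 31, 50, 56, 74.
Observation 22.2 falls in the class 5 – <10.
L = 5, CF = 7, f = 24, h = 5.
P30 = 5 + ((22.2 − 7)/24)·5 = 5 + 3.16667 = 8.16667.

8.17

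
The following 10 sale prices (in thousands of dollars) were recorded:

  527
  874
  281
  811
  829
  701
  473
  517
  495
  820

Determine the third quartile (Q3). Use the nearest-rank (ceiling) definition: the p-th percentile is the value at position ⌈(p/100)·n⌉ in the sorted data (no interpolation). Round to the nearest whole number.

820

Sorted: 281, 473, 495, 517, 527, 701, 811, 820, 829, 874.
n = 10.
Position = ⌈75/100 · 10⌉ = ⌈7.5⌉ = 8.
The value at rank 8 is 820.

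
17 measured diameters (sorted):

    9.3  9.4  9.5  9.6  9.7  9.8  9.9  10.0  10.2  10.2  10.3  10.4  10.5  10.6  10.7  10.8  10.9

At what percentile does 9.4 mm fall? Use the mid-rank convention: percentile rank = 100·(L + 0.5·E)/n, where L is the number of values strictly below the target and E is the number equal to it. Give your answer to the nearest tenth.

Count below 9.4: L = 1; count equal: E = 1; n = 17.
Percentile rank = 100·(1 + 0.5·1)/17 = 100·1.5/17 = 8.824.

8.8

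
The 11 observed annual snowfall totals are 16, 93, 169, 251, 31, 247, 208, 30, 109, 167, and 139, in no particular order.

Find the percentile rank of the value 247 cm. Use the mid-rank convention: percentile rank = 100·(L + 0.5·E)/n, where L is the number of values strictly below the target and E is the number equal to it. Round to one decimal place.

86.4

Sorted: 16, 30, 31, 93, 109, 139, 167, 169, 208, 247, 251.
Count below 247: L = 9; count equal: E = 1; n = 11.
Percentile rank = 100·(9 + 0.5·1)/11 = 100·9.5/11 = 86.36.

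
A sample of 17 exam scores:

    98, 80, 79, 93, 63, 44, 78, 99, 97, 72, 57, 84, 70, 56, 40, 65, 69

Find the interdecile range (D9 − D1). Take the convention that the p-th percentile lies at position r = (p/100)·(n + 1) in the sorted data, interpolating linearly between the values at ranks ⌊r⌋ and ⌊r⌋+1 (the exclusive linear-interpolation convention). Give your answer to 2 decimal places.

55.00

Sorted: 40, 44, 56, 57, 63, 65, 69, 70, 72, 78, 79, 80, 84, 93, 97, 98, 99.
n = 17.
P10: r = 1.8; ranks 1–2 are 40, 44; interpolating gives 43.2.
P90: r = 16.2; ranks 16–17 are 98, 99; interpolating gives 98.2.
Difference: 98.2 − 43.2 = 55.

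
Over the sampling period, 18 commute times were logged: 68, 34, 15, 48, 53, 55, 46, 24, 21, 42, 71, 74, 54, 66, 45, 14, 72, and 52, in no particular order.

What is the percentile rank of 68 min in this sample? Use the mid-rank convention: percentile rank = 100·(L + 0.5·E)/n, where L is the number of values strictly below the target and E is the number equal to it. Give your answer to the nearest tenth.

80.6

Sorted: 14, 15, 21, 24, 34, 42, 45, 46, 48, 52, 53, 54, 55, 66, 68, 71, 72, 74.
Count below 68: L = 14; count equal: E = 1; n = 18.
Percentile rank = 100·(14 + 0.5·1)/18 = 100·14.5/18 = 80.56.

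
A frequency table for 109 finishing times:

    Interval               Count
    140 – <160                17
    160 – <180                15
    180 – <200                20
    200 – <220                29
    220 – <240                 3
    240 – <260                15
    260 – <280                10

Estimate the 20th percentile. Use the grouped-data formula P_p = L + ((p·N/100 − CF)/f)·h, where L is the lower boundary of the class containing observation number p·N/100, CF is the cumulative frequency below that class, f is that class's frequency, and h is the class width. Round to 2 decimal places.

166.40

N = 109; target position k = 20/100 · 109 = 21.8.
Cumulative frequencies: 17, 32, 52, 81, 84, 99, 109.
Observation 21.8 falls in the class 160 – <180.
L = 160, CF = 17, f = 15, h = 20.
P20 = 160 + ((21.8 − 17)/15)·20 = 160 + 6.4 = 166.4.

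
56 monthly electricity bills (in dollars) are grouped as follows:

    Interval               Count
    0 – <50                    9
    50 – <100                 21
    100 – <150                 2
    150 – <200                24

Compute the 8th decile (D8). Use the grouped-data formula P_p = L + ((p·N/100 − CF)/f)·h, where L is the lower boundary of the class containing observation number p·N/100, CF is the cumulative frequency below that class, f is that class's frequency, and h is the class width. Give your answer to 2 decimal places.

176.67

N = 56; target position k = 80/100 · 56 = 44.8.
Cumulative frequencies: 9, 30, 32, 56.
Observation 44.8 falls in the class 150 – <200.
L = 150, CF = 32, f = 24, h = 50.
P80 = 150 + ((44.8 − 32)/24)·50 = 150 + 26.6667 = 176.667.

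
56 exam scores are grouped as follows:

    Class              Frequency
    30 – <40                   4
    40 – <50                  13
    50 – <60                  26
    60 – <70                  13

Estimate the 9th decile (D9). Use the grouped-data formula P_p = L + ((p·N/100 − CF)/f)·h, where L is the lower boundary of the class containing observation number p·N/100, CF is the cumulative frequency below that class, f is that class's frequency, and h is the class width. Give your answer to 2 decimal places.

N = 56; target position k = 90/100 · 56 = 50.4.
Cumulative frequencies: 4, 17, 43, 56.
Observation 50.4 falls in the class 60 – <70.
L = 60, CF = 43, f = 13, h = 10.
P90 = 60 + ((50.4 − 43)/13)·10 = 60 + 5.69231 = 65.6923.

65.69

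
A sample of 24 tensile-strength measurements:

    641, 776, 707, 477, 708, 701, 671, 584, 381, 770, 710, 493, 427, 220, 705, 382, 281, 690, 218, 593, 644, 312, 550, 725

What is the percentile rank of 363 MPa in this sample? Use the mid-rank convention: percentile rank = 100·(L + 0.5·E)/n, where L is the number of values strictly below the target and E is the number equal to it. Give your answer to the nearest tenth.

Sorted: 218, 220, 281, 312, 381, 382, 427, 477, 493, 550, 584, 593, 641, 644, 671, 690, 701, 705, 707, 708, 710, 725, 770, 776.
Count below 363: L = 4; count equal: E = 0; n = 24.
Percentile rank = 100·(4 + 0.5·0)/24 = 100·4/24 = 16.67.

16.7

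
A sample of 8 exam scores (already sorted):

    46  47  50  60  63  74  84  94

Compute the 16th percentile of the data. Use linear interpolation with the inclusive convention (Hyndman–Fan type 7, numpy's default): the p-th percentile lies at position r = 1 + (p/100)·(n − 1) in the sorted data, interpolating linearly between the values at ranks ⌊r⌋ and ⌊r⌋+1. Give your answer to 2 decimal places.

47.36

n = 8.
r = 1 + (16/100)·(8 − 1) = 1 + 1.12 = 2.12.
Rank 2 is 47 and rank 3 is 50.
Interpolate: 47 + 0.12·(50 − 47) = 47 + 0.12·3 = 47.36.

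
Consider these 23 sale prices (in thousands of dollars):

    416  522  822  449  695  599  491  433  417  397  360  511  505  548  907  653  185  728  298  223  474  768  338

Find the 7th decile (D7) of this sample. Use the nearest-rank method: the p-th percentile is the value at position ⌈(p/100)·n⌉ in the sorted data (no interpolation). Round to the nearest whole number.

Sorted: 185, 223, 298, 338, 360, 397, 416, 417, 433, 449, 474, 491, 505, 511, 522, 548, 599, 653, 695, 728, 768, 822, 907.
n = 23.
Position = ⌈70/100 · 23⌉ = ⌈16.1⌉ = 17.
The value at rank 17 is 599.

599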